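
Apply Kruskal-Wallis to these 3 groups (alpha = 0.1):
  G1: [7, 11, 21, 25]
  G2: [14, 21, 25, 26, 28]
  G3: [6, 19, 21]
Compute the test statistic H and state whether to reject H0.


Step 1: Combine all N = 12 observations and assign midranks.
sorted (value, group, rank): (6,G3,1), (7,G1,2), (11,G1,3), (14,G2,4), (19,G3,5), (21,G1,7), (21,G2,7), (21,G3,7), (25,G1,9.5), (25,G2,9.5), (26,G2,11), (28,G2,12)
Step 2: Sum ranks within each group.
R_1 = 21.5 (n_1 = 4)
R_2 = 43.5 (n_2 = 5)
R_3 = 13 (n_3 = 3)
Step 3: H = 12/(N(N+1)) * sum(R_i^2/n_i) - 3(N+1)
     = 12/(12*13) * (21.5^2/4 + 43.5^2/5 + 13^2/3) - 3*13
     = 0.076923 * 550.346 - 39
     = 3.334295.
Step 4: Ties present; correction factor C = 1 - 30/(12^3 - 12) = 0.982517. Corrected H = 3.334295 / 0.982517 = 3.393624.
Step 5: Under H0, H ~ chi^2(2); p-value = 0.183267.
Step 6: alpha = 0.1. fail to reject H0.

H = 3.3936, df = 2, p = 0.183267, fail to reject H0.


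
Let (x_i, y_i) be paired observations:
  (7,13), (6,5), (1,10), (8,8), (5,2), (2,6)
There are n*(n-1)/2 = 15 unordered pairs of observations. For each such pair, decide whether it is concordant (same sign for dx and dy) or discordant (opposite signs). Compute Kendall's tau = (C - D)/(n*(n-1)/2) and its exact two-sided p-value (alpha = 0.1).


Step 1: Enumerate the 15 unordered pairs (i,j) with i<j and classify each by sign(x_j-x_i) * sign(y_j-y_i).
  (1,2):dx=-1,dy=-8->C; (1,3):dx=-6,dy=-3->C; (1,4):dx=+1,dy=-5->D; (1,5):dx=-2,dy=-11->C
  (1,6):dx=-5,dy=-7->C; (2,3):dx=-5,dy=+5->D; (2,4):dx=+2,dy=+3->C; (2,5):dx=-1,dy=-3->C
  (2,6):dx=-4,dy=+1->D; (3,4):dx=+7,dy=-2->D; (3,5):dx=+4,dy=-8->D; (3,6):dx=+1,dy=-4->D
  (4,5):dx=-3,dy=-6->C; (4,6):dx=-6,dy=-2->C; (5,6):dx=-3,dy=+4->D
Step 2: C = 8, D = 7, total pairs = 15.
Step 3: tau = (C - D)/(n(n-1)/2) = (8 - 7)/15 = 0.066667.
Step 4: Exact two-sided p-value (enumerate n! = 720 permutations of y under H0): p = 1.000000.
Step 5: alpha = 0.1. fail to reject H0.

tau_b = 0.0667 (C=8, D=7), p = 1.000000, fail to reject H0.


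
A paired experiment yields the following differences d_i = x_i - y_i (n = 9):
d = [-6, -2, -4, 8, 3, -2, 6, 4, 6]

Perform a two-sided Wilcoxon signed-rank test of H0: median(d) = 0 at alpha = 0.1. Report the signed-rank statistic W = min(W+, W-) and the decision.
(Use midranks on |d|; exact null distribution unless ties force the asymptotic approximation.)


Step 1: Drop any zero differences (none here) and take |d_i|.
|d| = [6, 2, 4, 8, 3, 2, 6, 4, 6]
Step 2: Midrank |d_i| (ties get averaged ranks).
ranks: |6|->7, |2|->1.5, |4|->4.5, |8|->9, |3|->3, |2|->1.5, |6|->7, |4|->4.5, |6|->7
Step 3: Attach original signs; sum ranks with positive sign and with negative sign.
W+ = 9 + 3 + 7 + 4.5 + 7 = 30.5
W- = 7 + 1.5 + 4.5 + 1.5 = 14.5
(Check: W+ + W- = 45 should equal n(n+1)/2 = 45.)
Step 4: Test statistic W = min(W+, W-) = 14.5.
Step 5: Ties in |d|, so use the tie-corrected normal approximation.
        E[W] = n(n+1)/4 = 9*10/4 = 22.5.
        Tie groups: |d|=2 (t=2), |d|=4 (t=2), |d|=6 (t=3); sum(t^3 - t) = 36.
        Var[W] = n(n+1)(2n+1)/24 - sum(t^3-t)/48 = 1710/24 - 36/48 = 70.5.
        z = (W - E[W]) / sqrt(Var[W]) = (14.5 - 22.5) / 8.3964 = -0.9528.
        Two-sided p = 2*Phi(z) = 0.340698.
Step 6: alpha = 0.1. fail to reject H0.

W+ = 30.5, W- = 14.5, W = min = 14.5, p = 0.340698, fail to reject H0.


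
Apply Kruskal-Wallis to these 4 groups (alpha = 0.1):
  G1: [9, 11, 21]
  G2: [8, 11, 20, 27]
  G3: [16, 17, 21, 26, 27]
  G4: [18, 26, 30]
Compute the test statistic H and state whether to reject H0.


Step 1: Combine all N = 15 observations and assign midranks.
sorted (value, group, rank): (8,G2,1), (9,G1,2), (11,G1,3.5), (11,G2,3.5), (16,G3,5), (17,G3,6), (18,G4,7), (20,G2,8), (21,G1,9.5), (21,G3,9.5), (26,G3,11.5), (26,G4,11.5), (27,G2,13.5), (27,G3,13.5), (30,G4,15)
Step 2: Sum ranks within each group.
R_1 = 15 (n_1 = 3)
R_2 = 26 (n_2 = 4)
R_3 = 45.5 (n_3 = 5)
R_4 = 33.5 (n_4 = 3)
Step 3: H = 12/(N(N+1)) * sum(R_i^2/n_i) - 3(N+1)
     = 12/(15*16) * (15^2/3 + 26^2/4 + 45.5^2/5 + 33.5^2/3) - 3*16
     = 0.050000 * 1032.13 - 48
     = 3.606667.
Step 4: Ties present; correction factor C = 1 - 24/(15^3 - 15) = 0.992857. Corrected H = 3.606667 / 0.992857 = 3.632614.
Step 5: Under H0, H ~ chi^2(3); p-value = 0.303965.
Step 6: alpha = 0.1. fail to reject H0.

H = 3.6326, df = 3, p = 0.303965, fail to reject H0.


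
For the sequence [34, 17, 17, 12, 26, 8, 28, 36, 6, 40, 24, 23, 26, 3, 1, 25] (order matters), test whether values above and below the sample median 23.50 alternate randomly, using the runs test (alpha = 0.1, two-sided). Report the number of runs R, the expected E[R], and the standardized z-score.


Step 1: Compute median = 23.50; label A = above, B = below.
Labels in order: ABBBABAABAABABBA  (n_A = 8, n_B = 8)
Step 2: Count runs R = 11.
Step 3: Under H0 (random ordering), E[R] = 2*n_A*n_B/(n_A+n_B) + 1 = 2*8*8/16 + 1 = 9.0000.
        Var[R] = 2*n_A*n_B*(2*n_A*n_B - n_A - n_B) / ((n_A+n_B)^2 * (n_A+n_B-1)) = 14336/3840 = 3.7333.
        SD[R] = 1.9322.
Step 4: Continuity-corrected z = (R - 0.5 - E[R]) / SD[R] = (11 - 0.5 - 9.0000) / 1.9322 = 0.7763.
Step 5: Two-sided p-value via normal approximation = 2*(1 - Phi(|z|)) = 0.437558.
Step 6: alpha = 0.1. fail to reject H0.

R = 11, z = 0.7763, p = 0.437558, fail to reject H0.


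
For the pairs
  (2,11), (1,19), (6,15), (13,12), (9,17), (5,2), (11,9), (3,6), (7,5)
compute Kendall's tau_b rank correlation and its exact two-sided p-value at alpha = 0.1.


Step 1: Enumerate the 36 unordered pairs (i,j) with i<j and classify each by sign(x_j-x_i) * sign(y_j-y_i).
  (1,2):dx=-1,dy=+8->D; (1,3):dx=+4,dy=+4->C; (1,4):dx=+11,dy=+1->C; (1,5):dx=+7,dy=+6->C
  (1,6):dx=+3,dy=-9->D; (1,7):dx=+9,dy=-2->D; (1,8):dx=+1,dy=-5->D; (1,9):dx=+5,dy=-6->D
  (2,3):dx=+5,dy=-4->D; (2,4):dx=+12,dy=-7->D; (2,5):dx=+8,dy=-2->D; (2,6):dx=+4,dy=-17->D
  (2,7):dx=+10,dy=-10->D; (2,8):dx=+2,dy=-13->D; (2,9):dx=+6,dy=-14->D; (3,4):dx=+7,dy=-3->D
  (3,5):dx=+3,dy=+2->C; (3,6):dx=-1,dy=-13->C; (3,7):dx=+5,dy=-6->D; (3,8):dx=-3,dy=-9->C
  (3,9):dx=+1,dy=-10->D; (4,5):dx=-4,dy=+5->D; (4,6):dx=-8,dy=-10->C; (4,7):dx=-2,dy=-3->C
  (4,8):dx=-10,dy=-6->C; (4,9):dx=-6,dy=-7->C; (5,6):dx=-4,dy=-15->C; (5,7):dx=+2,dy=-8->D
  (5,8):dx=-6,dy=-11->C; (5,9):dx=-2,dy=-12->C; (6,7):dx=+6,dy=+7->C; (6,8):dx=-2,dy=+4->D
  (6,9):dx=+2,dy=+3->C; (7,8):dx=-8,dy=-3->C; (7,9):dx=-4,dy=-4->C; (8,9):dx=+4,dy=-1->D
Step 2: C = 17, D = 19, total pairs = 36.
Step 3: tau = (C - D)/(n(n-1)/2) = (17 - 19)/36 = -0.055556.
Step 4: Exact two-sided p-value (enumerate n! = 362880 permutations of y under H0): p = 0.919455.
Step 5: alpha = 0.1. fail to reject H0.

tau_b = -0.0556 (C=17, D=19), p = 0.919455, fail to reject H0.


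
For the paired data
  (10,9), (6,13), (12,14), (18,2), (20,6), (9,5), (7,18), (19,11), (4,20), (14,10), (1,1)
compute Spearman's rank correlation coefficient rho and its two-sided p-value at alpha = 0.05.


Step 1: Rank x and y separately (midranks; no ties here).
rank(x): 10->6, 6->3, 12->7, 18->9, 20->11, 9->5, 7->4, 19->10, 4->2, 14->8, 1->1
rank(y): 9->5, 13->8, 14->9, 2->2, 6->4, 5->3, 18->10, 11->7, 20->11, 10->6, 1->1
Step 2: d_i = R_x(i) - R_y(i); compute d_i^2.
  (6-5)^2=1, (3-8)^2=25, (7-9)^2=4, (9-2)^2=49, (11-4)^2=49, (5-3)^2=4, (4-10)^2=36, (10-7)^2=9, (2-11)^2=81, (8-6)^2=4, (1-1)^2=0
sum(d^2) = 262.
Step 3: rho = 1 - 6*262 / (11*(11^2 - 1)) = 1 - 1572/1320 = -0.190909.
Step 4: Under H0, t = rho * sqrt((n-2)/(1-rho^2)) = -0.5835 ~ t(9).
Step 5: Two-sided p-value from the t-distribution with 9 df = 0.573913.
Step 6: alpha = 0.05. fail to reject H0.

rho = -0.1909, p = 0.573913, fail to reject H0 at alpha = 0.05.


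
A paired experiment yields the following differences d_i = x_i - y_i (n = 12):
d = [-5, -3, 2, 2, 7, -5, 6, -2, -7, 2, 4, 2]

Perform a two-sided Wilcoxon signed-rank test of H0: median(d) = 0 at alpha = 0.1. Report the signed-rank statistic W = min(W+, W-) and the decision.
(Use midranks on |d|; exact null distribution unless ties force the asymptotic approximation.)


Step 1: Drop any zero differences (none here) and take |d_i|.
|d| = [5, 3, 2, 2, 7, 5, 6, 2, 7, 2, 4, 2]
Step 2: Midrank |d_i| (ties get averaged ranks).
ranks: |5|->8.5, |3|->6, |2|->3, |2|->3, |7|->11.5, |5|->8.5, |6|->10, |2|->3, |7|->11.5, |2|->3, |4|->7, |2|->3
Step 3: Attach original signs; sum ranks with positive sign and with negative sign.
W+ = 3 + 3 + 11.5 + 10 + 3 + 7 + 3 = 40.5
W- = 8.5 + 6 + 8.5 + 3 + 11.5 = 37.5
(Check: W+ + W- = 78 should equal n(n+1)/2 = 78.)
Step 4: Test statistic W = min(W+, W-) = 37.5.
Step 5: Ties in |d|, so use the tie-corrected normal approximation.
        E[W] = n(n+1)/4 = 12*13/4 = 39.
        Tie groups: |d|=2 (t=5), |d|=5 (t=2), |d|=7 (t=2); sum(t^3 - t) = 132.
        Var[W] = n(n+1)(2n+1)/24 - sum(t^3-t)/48 = 3900/24 - 132/48 = 159.75.
        z = (W - E[W]) / sqrt(Var[W]) = (37.5 - 39) / 12.6392 = -0.1187.
        Two-sided p = 2*Phi(z) = 0.905530.
Step 6: alpha = 0.1. fail to reject H0.

W+ = 40.5, W- = 37.5, W = min = 37.5, p = 0.905530, fail to reject H0.


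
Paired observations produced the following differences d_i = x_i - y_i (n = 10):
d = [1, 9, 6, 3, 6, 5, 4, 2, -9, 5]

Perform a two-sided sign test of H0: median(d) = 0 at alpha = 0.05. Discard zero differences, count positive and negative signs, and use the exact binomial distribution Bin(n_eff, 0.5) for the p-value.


Step 1: Discard zero differences. Original n = 10; n_eff = number of nonzero differences = 10.
Nonzero differences (with sign): +1, +9, +6, +3, +6, +5, +4, +2, -9, +5
Step 2: Count signs: positive = 9, negative = 1.
Step 3: Under H0: P(positive) = 0.5, so the number of positives S ~ Bin(10, 0.5).
Step 4: Two-sided exact p-value = sum of Bin(10,0.5) probabilities at or below the observed probability = 0.021484.
Step 5: alpha = 0.05. reject H0.

n_eff = 10, pos = 9, neg = 1, p = 0.021484, reject H0.


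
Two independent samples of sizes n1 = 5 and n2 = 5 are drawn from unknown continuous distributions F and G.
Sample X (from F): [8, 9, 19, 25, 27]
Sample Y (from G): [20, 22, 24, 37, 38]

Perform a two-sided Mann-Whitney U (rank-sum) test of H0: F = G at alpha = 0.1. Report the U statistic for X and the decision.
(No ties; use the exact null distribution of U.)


Step 1: Combine and sort all 10 observations; assign midranks.
sorted (value, group): (8,X), (9,X), (19,X), (20,Y), (22,Y), (24,Y), (25,X), (27,X), (37,Y), (38,Y)
ranks: 8->1, 9->2, 19->3, 20->4, 22->5, 24->6, 25->7, 27->8, 37->9, 38->10
Step 2: Rank sum for X: R1 = 1 + 2 + 3 + 7 + 8 = 21.
Step 3: U_X = R1 - n1(n1+1)/2 = 21 - 5*6/2 = 21 - 15 = 6.
       U_Y = n1*n2 - U_X = 25 - 6 = 19.
Step 4: No ties, so the exact null distribution of U (based on enumerating the C(10,5) = 252 equally likely rank assignments) gives the two-sided p-value.
Step 5: p-value = 0.222222; compare to alpha = 0.1. fail to reject H0.

U_X = 6, p = 0.222222, fail to reject H0 at alpha = 0.1.


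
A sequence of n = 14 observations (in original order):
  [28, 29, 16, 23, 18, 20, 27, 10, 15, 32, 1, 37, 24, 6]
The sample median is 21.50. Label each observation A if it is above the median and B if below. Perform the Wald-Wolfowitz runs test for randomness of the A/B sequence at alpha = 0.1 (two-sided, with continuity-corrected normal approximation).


Step 1: Compute median = 21.50; label A = above, B = below.
Labels in order: AABABBABBABAAB  (n_A = 7, n_B = 7)
Step 2: Count runs R = 10.
Step 3: Under H0 (random ordering), E[R] = 2*n_A*n_B/(n_A+n_B) + 1 = 2*7*7/14 + 1 = 8.0000.
        Var[R] = 2*n_A*n_B*(2*n_A*n_B - n_A - n_B) / ((n_A+n_B)^2 * (n_A+n_B-1)) = 8232/2548 = 3.2308.
        SD[R] = 1.7974.
Step 4: Continuity-corrected z = (R - 0.5 - E[R]) / SD[R] = (10 - 0.5 - 8.0000) / 1.7974 = 0.8345.
Step 5: Two-sided p-value via normal approximation = 2*(1 - Phi(|z|)) = 0.403986.
Step 6: alpha = 0.1. fail to reject H0.

R = 10, z = 0.8345, p = 0.403986, fail to reject H0.


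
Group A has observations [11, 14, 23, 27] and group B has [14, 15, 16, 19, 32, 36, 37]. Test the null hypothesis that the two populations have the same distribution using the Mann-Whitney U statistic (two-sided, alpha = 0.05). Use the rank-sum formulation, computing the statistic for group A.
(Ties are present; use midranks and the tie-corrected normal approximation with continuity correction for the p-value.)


Step 1: Combine and sort all 11 observations; assign midranks.
sorted (value, group): (11,X), (14,X), (14,Y), (15,Y), (16,Y), (19,Y), (23,X), (27,X), (32,Y), (36,Y), (37,Y)
ranks: 11->1, 14->2.5, 14->2.5, 15->4, 16->5, 19->6, 23->7, 27->8, 32->9, 36->10, 37->11
Step 2: Rank sum for X: R1 = 1 + 2.5 + 7 + 8 = 18.5.
Step 3: U_X = R1 - n1(n1+1)/2 = 18.5 - 4*5/2 = 18.5 - 10 = 8.5.
       U_Y = n1*n2 - U_X = 28 - 8.5 = 19.5.
Step 4: Ties are present, so use the tie-corrected normal approximation (with continuity correction) for the p-value.
Step 5: p-value = 0.343605; compare to alpha = 0.05. fail to reject H0.

U_X = 8.5, p = 0.343605, fail to reject H0 at alpha = 0.05.


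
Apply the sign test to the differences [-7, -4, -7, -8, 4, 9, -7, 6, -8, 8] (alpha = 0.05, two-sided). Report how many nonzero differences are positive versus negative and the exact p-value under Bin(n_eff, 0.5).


Step 1: Discard zero differences. Original n = 10; n_eff = number of nonzero differences = 10.
Nonzero differences (with sign): -7, -4, -7, -8, +4, +9, -7, +6, -8, +8
Step 2: Count signs: positive = 4, negative = 6.
Step 3: Under H0: P(positive) = 0.5, so the number of positives S ~ Bin(10, 0.5).
Step 4: Two-sided exact p-value = sum of Bin(10,0.5) probabilities at or below the observed probability = 0.753906.
Step 5: alpha = 0.05. fail to reject H0.

n_eff = 10, pos = 4, neg = 6, p = 0.753906, fail to reject H0.


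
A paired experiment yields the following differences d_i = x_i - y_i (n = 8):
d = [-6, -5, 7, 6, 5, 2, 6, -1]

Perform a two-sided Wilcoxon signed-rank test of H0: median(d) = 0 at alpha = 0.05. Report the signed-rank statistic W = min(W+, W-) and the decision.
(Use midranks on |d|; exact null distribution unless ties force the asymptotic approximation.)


Step 1: Drop any zero differences (none here) and take |d_i|.
|d| = [6, 5, 7, 6, 5, 2, 6, 1]
Step 2: Midrank |d_i| (ties get averaged ranks).
ranks: |6|->6, |5|->3.5, |7|->8, |6|->6, |5|->3.5, |2|->2, |6|->6, |1|->1
Step 3: Attach original signs; sum ranks with positive sign and with negative sign.
W+ = 8 + 6 + 3.5 + 2 + 6 = 25.5
W- = 6 + 3.5 + 1 = 10.5
(Check: W+ + W- = 36 should equal n(n+1)/2 = 36.)
Step 4: Test statistic W = min(W+, W-) = 10.5.
Step 5: Ties in |d|, so use the tie-corrected normal approximation.
        E[W] = n(n+1)/4 = 8*9/4 = 18.
        Tie groups: |d|=5 (t=2), |d|=6 (t=3); sum(t^3 - t) = 30.
        Var[W] = n(n+1)(2n+1)/24 - sum(t^3-t)/48 = 1224/24 - 30/48 = 50.375.
        z = (W - E[W]) / sqrt(Var[W]) = (10.5 - 18) / 7.0975 = -1.0567.
        Two-sided p = 2*Phi(z) = 0.290646.
Step 6: alpha = 0.05. fail to reject H0.

W+ = 25.5, W- = 10.5, W = min = 10.5, p = 0.290646, fail to reject H0.


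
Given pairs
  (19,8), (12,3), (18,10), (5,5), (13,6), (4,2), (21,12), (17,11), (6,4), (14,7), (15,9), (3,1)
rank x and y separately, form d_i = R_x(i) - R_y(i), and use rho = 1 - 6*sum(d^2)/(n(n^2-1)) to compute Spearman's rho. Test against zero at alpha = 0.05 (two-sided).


Step 1: Rank x and y separately (midranks; no ties here).
rank(x): 19->11, 12->5, 18->10, 5->3, 13->6, 4->2, 21->12, 17->9, 6->4, 14->7, 15->8, 3->1
rank(y): 8->8, 3->3, 10->10, 5->5, 6->6, 2->2, 12->12, 11->11, 4->4, 7->7, 9->9, 1->1
Step 2: d_i = R_x(i) - R_y(i); compute d_i^2.
  (11-8)^2=9, (5-3)^2=4, (10-10)^2=0, (3-5)^2=4, (6-6)^2=0, (2-2)^2=0, (12-12)^2=0, (9-11)^2=4, (4-4)^2=0, (7-7)^2=0, (8-9)^2=1, (1-1)^2=0
sum(d^2) = 22.
Step 3: rho = 1 - 6*22 / (12*(12^2 - 1)) = 1 - 132/1716 = 0.923077.
Step 4: Under H0, t = rho * sqrt((n-2)/(1-rho^2)) = 7.5895 ~ t(10).
Step 5: Two-sided p-value from the t-distribution with 10 df = 0.000019.
Step 6: alpha = 0.05. reject H0.

rho = 0.9231, p = 0.000019, reject H0 at alpha = 0.05.


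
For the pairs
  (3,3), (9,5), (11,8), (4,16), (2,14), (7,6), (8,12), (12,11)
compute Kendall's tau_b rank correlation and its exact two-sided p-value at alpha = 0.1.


Step 1: Enumerate the 28 unordered pairs (i,j) with i<j and classify each by sign(x_j-x_i) * sign(y_j-y_i).
  (1,2):dx=+6,dy=+2->C; (1,3):dx=+8,dy=+5->C; (1,4):dx=+1,dy=+13->C; (1,5):dx=-1,dy=+11->D
  (1,6):dx=+4,dy=+3->C; (1,7):dx=+5,dy=+9->C; (1,8):dx=+9,dy=+8->C; (2,3):dx=+2,dy=+3->C
  (2,4):dx=-5,dy=+11->D; (2,5):dx=-7,dy=+9->D; (2,6):dx=-2,dy=+1->D; (2,7):dx=-1,dy=+7->D
  (2,8):dx=+3,dy=+6->C; (3,4):dx=-7,dy=+8->D; (3,5):dx=-9,dy=+6->D; (3,6):dx=-4,dy=-2->C
  (3,7):dx=-3,dy=+4->D; (3,8):dx=+1,dy=+3->C; (4,5):dx=-2,dy=-2->C; (4,6):dx=+3,dy=-10->D
  (4,7):dx=+4,dy=-4->D; (4,8):dx=+8,dy=-5->D; (5,6):dx=+5,dy=-8->D; (5,7):dx=+6,dy=-2->D
  (5,8):dx=+10,dy=-3->D; (6,7):dx=+1,dy=+6->C; (6,8):dx=+5,dy=+5->C; (7,8):dx=+4,dy=-1->D
Step 2: C = 13, D = 15, total pairs = 28.
Step 3: tau = (C - D)/(n(n-1)/2) = (13 - 15)/28 = -0.071429.
Step 4: Exact two-sided p-value (enumerate n! = 40320 permutations of y under H0): p = 0.904861.
Step 5: alpha = 0.1. fail to reject H0.

tau_b = -0.0714 (C=13, D=15), p = 0.904861, fail to reject H0.


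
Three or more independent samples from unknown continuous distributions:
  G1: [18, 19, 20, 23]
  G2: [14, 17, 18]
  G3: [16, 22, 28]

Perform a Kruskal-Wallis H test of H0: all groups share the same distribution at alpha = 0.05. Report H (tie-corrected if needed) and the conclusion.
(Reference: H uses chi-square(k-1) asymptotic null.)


Step 1: Combine all N = 10 observations and assign midranks.
sorted (value, group, rank): (14,G2,1), (16,G3,2), (17,G2,3), (18,G1,4.5), (18,G2,4.5), (19,G1,6), (20,G1,7), (22,G3,8), (23,G1,9), (28,G3,10)
Step 2: Sum ranks within each group.
R_1 = 26.5 (n_1 = 4)
R_2 = 8.5 (n_2 = 3)
R_3 = 20 (n_3 = 3)
Step 3: H = 12/(N(N+1)) * sum(R_i^2/n_i) - 3(N+1)
     = 12/(10*11) * (26.5^2/4 + 8.5^2/3 + 20^2/3) - 3*11
     = 0.109091 * 332.979 - 33
     = 3.325000.
Step 4: Ties present; correction factor C = 1 - 6/(10^3 - 10) = 0.993939. Corrected H = 3.325000 / 0.993939 = 3.345274.
Step 5: Under H0, H ~ chi^2(2); p-value = 0.187751.
Step 6: alpha = 0.05. fail to reject H0.

H = 3.3453, df = 2, p = 0.187751, fail to reject H0.


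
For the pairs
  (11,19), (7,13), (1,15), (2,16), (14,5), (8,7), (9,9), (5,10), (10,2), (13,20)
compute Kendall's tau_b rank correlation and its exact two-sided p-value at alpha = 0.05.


Step 1: Enumerate the 45 unordered pairs (i,j) with i<j and classify each by sign(x_j-x_i) * sign(y_j-y_i).
  (1,2):dx=-4,dy=-6->C; (1,3):dx=-10,dy=-4->C; (1,4):dx=-9,dy=-3->C; (1,5):dx=+3,dy=-14->D
  (1,6):dx=-3,dy=-12->C; (1,7):dx=-2,dy=-10->C; (1,8):dx=-6,dy=-9->C; (1,9):dx=-1,dy=-17->C
  (1,10):dx=+2,dy=+1->C; (2,3):dx=-6,dy=+2->D; (2,4):dx=-5,dy=+3->D; (2,5):dx=+7,dy=-8->D
  (2,6):dx=+1,dy=-6->D; (2,7):dx=+2,dy=-4->D; (2,8):dx=-2,dy=-3->C; (2,9):dx=+3,dy=-11->D
  (2,10):dx=+6,dy=+7->C; (3,4):dx=+1,dy=+1->C; (3,5):dx=+13,dy=-10->D; (3,6):dx=+7,dy=-8->D
  (3,7):dx=+8,dy=-6->D; (3,8):dx=+4,dy=-5->D; (3,9):dx=+9,dy=-13->D; (3,10):dx=+12,dy=+5->C
  (4,5):dx=+12,dy=-11->D; (4,6):dx=+6,dy=-9->D; (4,7):dx=+7,dy=-7->D; (4,8):dx=+3,dy=-6->D
  (4,9):dx=+8,dy=-14->D; (4,10):dx=+11,dy=+4->C; (5,6):dx=-6,dy=+2->D; (5,7):dx=-5,dy=+4->D
  (5,8):dx=-9,dy=+5->D; (5,9):dx=-4,dy=-3->C; (5,10):dx=-1,dy=+15->D; (6,7):dx=+1,dy=+2->C
  (6,8):dx=-3,dy=+3->D; (6,9):dx=+2,dy=-5->D; (6,10):dx=+5,dy=+13->C; (7,8):dx=-4,dy=+1->D
  (7,9):dx=+1,dy=-7->D; (7,10):dx=+4,dy=+11->C; (8,9):dx=+5,dy=-8->D; (8,10):dx=+8,dy=+10->C
  (9,10):dx=+3,dy=+18->C
Step 2: C = 19, D = 26, total pairs = 45.
Step 3: tau = (C - D)/(n(n-1)/2) = (19 - 26)/45 = -0.155556.
Step 4: Exact two-sided p-value (enumerate n! = 3628800 permutations of y under H0): p = 0.600654.
Step 5: alpha = 0.05. fail to reject H0.

tau_b = -0.1556 (C=19, D=26), p = 0.600654, fail to reject H0.


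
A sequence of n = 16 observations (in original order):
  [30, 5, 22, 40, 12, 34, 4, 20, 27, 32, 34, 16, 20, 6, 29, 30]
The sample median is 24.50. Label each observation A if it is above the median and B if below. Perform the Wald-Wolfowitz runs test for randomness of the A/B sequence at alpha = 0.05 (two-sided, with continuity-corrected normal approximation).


Step 1: Compute median = 24.50; label A = above, B = below.
Labels in order: ABBABABBAAABBBAA  (n_A = 8, n_B = 8)
Step 2: Count runs R = 9.
Step 3: Under H0 (random ordering), E[R] = 2*n_A*n_B/(n_A+n_B) + 1 = 2*8*8/16 + 1 = 9.0000.
        Var[R] = 2*n_A*n_B*(2*n_A*n_B - n_A - n_B) / ((n_A+n_B)^2 * (n_A+n_B-1)) = 14336/3840 = 3.7333.
        SD[R] = 1.9322.
Step 4: R = E[R], so z = 0 with no continuity correction.
Step 5: Two-sided p-value via normal approximation = 2*(1 - Phi(|z|)) = 1.000000.
Step 6: alpha = 0.05. fail to reject H0.

R = 9, z = 0.0000, p = 1.000000, fail to reject H0.


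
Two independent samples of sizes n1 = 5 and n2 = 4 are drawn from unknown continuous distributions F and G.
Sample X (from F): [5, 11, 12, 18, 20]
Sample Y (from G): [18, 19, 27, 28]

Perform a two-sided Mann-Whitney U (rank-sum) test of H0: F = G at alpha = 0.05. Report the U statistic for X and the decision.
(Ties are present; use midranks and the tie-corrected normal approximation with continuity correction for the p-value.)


Step 1: Combine and sort all 9 observations; assign midranks.
sorted (value, group): (5,X), (11,X), (12,X), (18,X), (18,Y), (19,Y), (20,X), (27,Y), (28,Y)
ranks: 5->1, 11->2, 12->3, 18->4.5, 18->4.5, 19->6, 20->7, 27->8, 28->9
Step 2: Rank sum for X: R1 = 1 + 2 + 3 + 4.5 + 7 = 17.5.
Step 3: U_X = R1 - n1(n1+1)/2 = 17.5 - 5*6/2 = 17.5 - 15 = 2.5.
       U_Y = n1*n2 - U_X = 20 - 2.5 = 17.5.
Step 4: Ties are present, so use the tie-corrected normal approximation (with continuity correction) for the p-value.
Step 5: p-value = 0.085100; compare to alpha = 0.05. fail to reject H0.

U_X = 2.5, p = 0.085100, fail to reject H0 at alpha = 0.05.


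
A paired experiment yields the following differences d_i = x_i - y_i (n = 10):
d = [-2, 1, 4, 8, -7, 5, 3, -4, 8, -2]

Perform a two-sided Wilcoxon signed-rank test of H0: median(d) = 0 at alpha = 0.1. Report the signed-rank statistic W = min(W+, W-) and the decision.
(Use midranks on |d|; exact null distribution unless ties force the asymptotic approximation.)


Step 1: Drop any zero differences (none here) and take |d_i|.
|d| = [2, 1, 4, 8, 7, 5, 3, 4, 8, 2]
Step 2: Midrank |d_i| (ties get averaged ranks).
ranks: |2|->2.5, |1|->1, |4|->5.5, |8|->9.5, |7|->8, |5|->7, |3|->4, |4|->5.5, |8|->9.5, |2|->2.5
Step 3: Attach original signs; sum ranks with positive sign and with negative sign.
W+ = 1 + 5.5 + 9.5 + 7 + 4 + 9.5 = 36.5
W- = 2.5 + 8 + 5.5 + 2.5 = 18.5
(Check: W+ + W- = 55 should equal n(n+1)/2 = 55.)
Step 4: Test statistic W = min(W+, W-) = 18.5.
Step 5: Ties in |d|, so use the tie-corrected normal approximation.
        E[W] = n(n+1)/4 = 10*11/4 = 27.5.
        Tie groups: |d|=2 (t=2), |d|=4 (t=2), |d|=8 (t=2); sum(t^3 - t) = 18.
        Var[W] = n(n+1)(2n+1)/24 - sum(t^3-t)/48 = 2310/24 - 18/48 = 95.875.
        z = (W - E[W]) / sqrt(Var[W]) = (18.5 - 27.5) / 9.7916 = -0.9192.
        Two-sided p = 2*Phi(z) = 0.358013.
Step 6: alpha = 0.1. fail to reject H0.

W+ = 36.5, W- = 18.5, W = min = 18.5, p = 0.358013, fail to reject H0.


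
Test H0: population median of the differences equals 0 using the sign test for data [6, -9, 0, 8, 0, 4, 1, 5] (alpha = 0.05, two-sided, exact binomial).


Step 1: Discard zero differences. Original n = 8; n_eff = number of nonzero differences = 6.
Nonzero differences (with sign): +6, -9, +8, +4, +1, +5
Step 2: Count signs: positive = 5, negative = 1.
Step 3: Under H0: P(positive) = 0.5, so the number of positives S ~ Bin(6, 0.5).
Step 4: Two-sided exact p-value = sum of Bin(6,0.5) probabilities at or below the observed probability = 0.218750.
Step 5: alpha = 0.05. fail to reject H0.

n_eff = 6, pos = 5, neg = 1, p = 0.218750, fail to reject H0.


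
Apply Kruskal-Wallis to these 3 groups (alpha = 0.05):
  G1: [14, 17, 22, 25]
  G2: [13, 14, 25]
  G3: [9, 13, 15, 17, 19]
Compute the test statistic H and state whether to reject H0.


Step 1: Combine all N = 12 observations and assign midranks.
sorted (value, group, rank): (9,G3,1), (13,G2,2.5), (13,G3,2.5), (14,G1,4.5), (14,G2,4.5), (15,G3,6), (17,G1,7.5), (17,G3,7.5), (19,G3,9), (22,G1,10), (25,G1,11.5), (25,G2,11.5)
Step 2: Sum ranks within each group.
R_1 = 33.5 (n_1 = 4)
R_2 = 18.5 (n_2 = 3)
R_3 = 26 (n_3 = 5)
Step 3: H = 12/(N(N+1)) * sum(R_i^2/n_i) - 3(N+1)
     = 12/(12*13) * (33.5^2/4 + 18.5^2/3 + 26^2/5) - 3*13
     = 0.076923 * 529.846 - 39
     = 1.757372.
Step 4: Ties present; correction factor C = 1 - 24/(12^3 - 12) = 0.986014. Corrected H = 1.757372 / 0.986014 = 1.782299.
Step 5: Under H0, H ~ chi^2(2); p-value = 0.410184.
Step 6: alpha = 0.05. fail to reject H0.

H = 1.7823, df = 2, p = 0.410184, fail to reject H0.


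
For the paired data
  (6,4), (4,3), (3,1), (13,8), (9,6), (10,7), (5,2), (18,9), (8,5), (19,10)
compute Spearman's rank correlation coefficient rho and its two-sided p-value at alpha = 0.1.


Step 1: Rank x and y separately (midranks; no ties here).
rank(x): 6->4, 4->2, 3->1, 13->8, 9->6, 10->7, 5->3, 18->9, 8->5, 19->10
rank(y): 4->4, 3->3, 1->1, 8->8, 6->6, 7->7, 2->2, 9->9, 5->5, 10->10
Step 2: d_i = R_x(i) - R_y(i); compute d_i^2.
  (4-4)^2=0, (2-3)^2=1, (1-1)^2=0, (8-8)^2=0, (6-6)^2=0, (7-7)^2=0, (3-2)^2=1, (9-9)^2=0, (5-5)^2=0, (10-10)^2=0
sum(d^2) = 2.
Step 3: rho = 1 - 6*2 / (10*(10^2 - 1)) = 1 - 12/990 = 0.987879.
Step 4: Under H0, t = rho * sqrt((n-2)/(1-rho^2)) = 18.0003 ~ t(8).
Step 5: Two-sided p-value from the t-distribution with 8 df = 0.000000.
Step 6: alpha = 0.1. reject H0.

rho = 0.9879, p = 0.000000, reject H0 at alpha = 0.1.


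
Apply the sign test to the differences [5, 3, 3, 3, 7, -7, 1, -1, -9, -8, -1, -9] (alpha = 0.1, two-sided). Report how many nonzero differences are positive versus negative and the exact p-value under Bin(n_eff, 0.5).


Step 1: Discard zero differences. Original n = 12; n_eff = number of nonzero differences = 12.
Nonzero differences (with sign): +5, +3, +3, +3, +7, -7, +1, -1, -9, -8, -1, -9
Step 2: Count signs: positive = 6, negative = 6.
Step 3: Under H0: P(positive) = 0.5, so the number of positives S ~ Bin(12, 0.5).
Step 4: Two-sided exact p-value = sum of Bin(12,0.5) probabilities at or below the observed probability = 1.000000.
Step 5: alpha = 0.1. fail to reject H0.

n_eff = 12, pos = 6, neg = 6, p = 1.000000, fail to reject H0.


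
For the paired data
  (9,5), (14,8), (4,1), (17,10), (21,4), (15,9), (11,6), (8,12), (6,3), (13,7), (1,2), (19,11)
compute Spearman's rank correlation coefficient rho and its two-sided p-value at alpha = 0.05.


Step 1: Rank x and y separately (midranks; no ties here).
rank(x): 9->5, 14->8, 4->2, 17->10, 21->12, 15->9, 11->6, 8->4, 6->3, 13->7, 1->1, 19->11
rank(y): 5->5, 8->8, 1->1, 10->10, 4->4, 9->9, 6->6, 12->12, 3->3, 7->7, 2->2, 11->11
Step 2: d_i = R_x(i) - R_y(i); compute d_i^2.
  (5-5)^2=0, (8-8)^2=0, (2-1)^2=1, (10-10)^2=0, (12-4)^2=64, (9-9)^2=0, (6-6)^2=0, (4-12)^2=64, (3-3)^2=0, (7-7)^2=0, (1-2)^2=1, (11-11)^2=0
sum(d^2) = 130.
Step 3: rho = 1 - 6*130 / (12*(12^2 - 1)) = 1 - 780/1716 = 0.545455.
Step 4: Under H0, t = rho * sqrt((n-2)/(1-rho^2)) = 2.0580 ~ t(10).
Step 5: Two-sided p-value from the t-distribution with 10 df = 0.066612.
Step 6: alpha = 0.05. fail to reject H0.

rho = 0.5455, p = 0.066612, fail to reject H0 at alpha = 0.05.


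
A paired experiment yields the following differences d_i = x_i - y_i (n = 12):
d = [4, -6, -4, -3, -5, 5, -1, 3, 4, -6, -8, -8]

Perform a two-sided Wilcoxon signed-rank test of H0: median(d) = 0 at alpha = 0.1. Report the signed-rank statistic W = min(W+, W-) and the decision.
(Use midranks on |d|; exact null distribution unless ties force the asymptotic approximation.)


Step 1: Drop any zero differences (none here) and take |d_i|.
|d| = [4, 6, 4, 3, 5, 5, 1, 3, 4, 6, 8, 8]
Step 2: Midrank |d_i| (ties get averaged ranks).
ranks: |4|->5, |6|->9.5, |4|->5, |3|->2.5, |5|->7.5, |5|->7.5, |1|->1, |3|->2.5, |4|->5, |6|->9.5, |8|->11.5, |8|->11.5
Step 3: Attach original signs; sum ranks with positive sign and with negative sign.
W+ = 5 + 7.5 + 2.5 + 5 = 20
W- = 9.5 + 5 + 2.5 + 7.5 + 1 + 9.5 + 11.5 + 11.5 = 58
(Check: W+ + W- = 78 should equal n(n+1)/2 = 78.)
Step 4: Test statistic W = min(W+, W-) = 20.
Step 5: Ties in |d|, so use the tie-corrected normal approximation.
        E[W] = n(n+1)/4 = 12*13/4 = 39.
        Tie groups: |d|=3 (t=2), |d|=4 (t=3), |d|=5 (t=2), |d|=6 (t=2), |d|=8 (t=2); sum(t^3 - t) = 48.
        Var[W] = n(n+1)(2n+1)/24 - sum(t^3-t)/48 = 3900/24 - 48/48 = 161.5.
        z = (W - E[W]) / sqrt(Var[W]) = (20 - 39) / 12.7083 = -1.4951.
        Two-sided p = 2*Phi(z) = 0.134891.
Step 6: alpha = 0.1. fail to reject H0.

W+ = 20, W- = 58, W = min = 20, p = 0.134891, fail to reject H0.


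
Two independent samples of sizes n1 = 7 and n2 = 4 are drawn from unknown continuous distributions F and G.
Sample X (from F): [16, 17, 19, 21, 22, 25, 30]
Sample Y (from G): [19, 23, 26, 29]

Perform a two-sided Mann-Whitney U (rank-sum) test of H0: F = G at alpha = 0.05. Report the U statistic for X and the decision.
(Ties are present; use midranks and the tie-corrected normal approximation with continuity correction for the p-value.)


Step 1: Combine and sort all 11 observations; assign midranks.
sorted (value, group): (16,X), (17,X), (19,X), (19,Y), (21,X), (22,X), (23,Y), (25,X), (26,Y), (29,Y), (30,X)
ranks: 16->1, 17->2, 19->3.5, 19->3.5, 21->5, 22->6, 23->7, 25->8, 26->9, 29->10, 30->11
Step 2: Rank sum for X: R1 = 1 + 2 + 3.5 + 5 + 6 + 8 + 11 = 36.5.
Step 3: U_X = R1 - n1(n1+1)/2 = 36.5 - 7*8/2 = 36.5 - 28 = 8.5.
       U_Y = n1*n2 - U_X = 28 - 8.5 = 19.5.
Step 4: Ties are present, so use the tie-corrected normal approximation (with continuity correction) for the p-value.
Step 5: p-value = 0.343605; compare to alpha = 0.05. fail to reject H0.

U_X = 8.5, p = 0.343605, fail to reject H0 at alpha = 0.05.


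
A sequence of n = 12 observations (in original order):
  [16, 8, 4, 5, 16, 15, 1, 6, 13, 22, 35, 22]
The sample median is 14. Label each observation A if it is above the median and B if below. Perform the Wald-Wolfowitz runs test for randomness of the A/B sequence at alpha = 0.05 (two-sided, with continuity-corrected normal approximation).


Step 1: Compute median = 14; label A = above, B = below.
Labels in order: ABBBAABBBAAA  (n_A = 6, n_B = 6)
Step 2: Count runs R = 5.
Step 3: Under H0 (random ordering), E[R] = 2*n_A*n_B/(n_A+n_B) + 1 = 2*6*6/12 + 1 = 7.0000.
        Var[R] = 2*n_A*n_B*(2*n_A*n_B - n_A - n_B) / ((n_A+n_B)^2 * (n_A+n_B-1)) = 4320/1584 = 2.7273.
        SD[R] = 1.6514.
Step 4: Continuity-corrected z = (R + 0.5 - E[R]) / SD[R] = (5 + 0.5 - 7.0000) / 1.6514 = -0.9083.
Step 5: Two-sided p-value via normal approximation = 2*(1 - Phi(|z|)) = 0.363722.
Step 6: alpha = 0.05. fail to reject H0.

R = 5, z = -0.9083, p = 0.363722, fail to reject H0.


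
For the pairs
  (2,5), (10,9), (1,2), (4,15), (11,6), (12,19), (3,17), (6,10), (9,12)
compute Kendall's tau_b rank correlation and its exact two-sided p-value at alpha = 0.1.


Step 1: Enumerate the 36 unordered pairs (i,j) with i<j and classify each by sign(x_j-x_i) * sign(y_j-y_i).
  (1,2):dx=+8,dy=+4->C; (1,3):dx=-1,dy=-3->C; (1,4):dx=+2,dy=+10->C; (1,5):dx=+9,dy=+1->C
  (1,6):dx=+10,dy=+14->C; (1,7):dx=+1,dy=+12->C; (1,8):dx=+4,dy=+5->C; (1,9):dx=+7,dy=+7->C
  (2,3):dx=-9,dy=-7->C; (2,4):dx=-6,dy=+6->D; (2,5):dx=+1,dy=-3->D; (2,6):dx=+2,dy=+10->C
  (2,7):dx=-7,dy=+8->D; (2,8):dx=-4,dy=+1->D; (2,9):dx=-1,dy=+3->D; (3,4):dx=+3,dy=+13->C
  (3,5):dx=+10,dy=+4->C; (3,6):dx=+11,dy=+17->C; (3,7):dx=+2,dy=+15->C; (3,8):dx=+5,dy=+8->C
  (3,9):dx=+8,dy=+10->C; (4,5):dx=+7,dy=-9->D; (4,6):dx=+8,dy=+4->C; (4,7):dx=-1,dy=+2->D
  (4,8):dx=+2,dy=-5->D; (4,9):dx=+5,dy=-3->D; (5,6):dx=+1,dy=+13->C; (5,7):dx=-8,dy=+11->D
  (5,8):dx=-5,dy=+4->D; (5,9):dx=-2,dy=+6->D; (6,7):dx=-9,dy=-2->C; (6,8):dx=-6,dy=-9->C
  (6,9):dx=-3,dy=-7->C; (7,8):dx=+3,dy=-7->D; (7,9):dx=+6,dy=-5->D; (8,9):dx=+3,dy=+2->C
Step 2: C = 22, D = 14, total pairs = 36.
Step 3: tau = (C - D)/(n(n-1)/2) = (22 - 14)/36 = 0.222222.
Step 4: Exact two-sided p-value (enumerate n! = 362880 permutations of y under H0): p = 0.476709.
Step 5: alpha = 0.1. fail to reject H0.

tau_b = 0.2222 (C=22, D=14), p = 0.476709, fail to reject H0.


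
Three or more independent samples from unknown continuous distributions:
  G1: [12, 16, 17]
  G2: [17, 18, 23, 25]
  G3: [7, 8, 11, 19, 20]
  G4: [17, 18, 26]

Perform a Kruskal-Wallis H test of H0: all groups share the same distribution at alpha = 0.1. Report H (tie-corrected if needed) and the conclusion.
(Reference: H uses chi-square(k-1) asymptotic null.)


Step 1: Combine all N = 15 observations and assign midranks.
sorted (value, group, rank): (7,G3,1), (8,G3,2), (11,G3,3), (12,G1,4), (16,G1,5), (17,G1,7), (17,G2,7), (17,G4,7), (18,G2,9.5), (18,G4,9.5), (19,G3,11), (20,G3,12), (23,G2,13), (25,G2,14), (26,G4,15)
Step 2: Sum ranks within each group.
R_1 = 16 (n_1 = 3)
R_2 = 43.5 (n_2 = 4)
R_3 = 29 (n_3 = 5)
R_4 = 31.5 (n_4 = 3)
Step 3: H = 12/(N(N+1)) * sum(R_i^2/n_i) - 3(N+1)
     = 12/(15*16) * (16^2/3 + 43.5^2/4 + 29^2/5 + 31.5^2/3) - 3*16
     = 0.050000 * 1057.35 - 48
     = 4.867292.
Step 4: Ties present; correction factor C = 1 - 30/(15^3 - 15) = 0.991071. Corrected H = 4.867292 / 0.991071 = 4.911141.
Step 5: Under H0, H ~ chi^2(3); p-value = 0.178421.
Step 6: alpha = 0.1. fail to reject H0.

H = 4.9111, df = 3, p = 0.178421, fail to reject H0.


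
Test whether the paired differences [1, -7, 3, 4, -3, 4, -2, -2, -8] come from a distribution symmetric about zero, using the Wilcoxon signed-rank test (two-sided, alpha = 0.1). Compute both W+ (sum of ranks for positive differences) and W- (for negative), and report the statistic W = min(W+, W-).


Step 1: Drop any zero differences (none here) and take |d_i|.
|d| = [1, 7, 3, 4, 3, 4, 2, 2, 8]
Step 2: Midrank |d_i| (ties get averaged ranks).
ranks: |1|->1, |7|->8, |3|->4.5, |4|->6.5, |3|->4.5, |4|->6.5, |2|->2.5, |2|->2.5, |8|->9
Step 3: Attach original signs; sum ranks with positive sign and with negative sign.
W+ = 1 + 4.5 + 6.5 + 6.5 = 18.5
W- = 8 + 4.5 + 2.5 + 2.5 + 9 = 26.5
(Check: W+ + W- = 45 should equal n(n+1)/2 = 45.)
Step 4: Test statistic W = min(W+, W-) = 18.5.
Step 5: Ties in |d|, so use the tie-corrected normal approximation.
        E[W] = n(n+1)/4 = 9*10/4 = 22.5.
        Tie groups: |d|=2 (t=2), |d|=3 (t=2), |d|=4 (t=2); sum(t^3 - t) = 18.
        Var[W] = n(n+1)(2n+1)/24 - sum(t^3-t)/48 = 1710/24 - 18/48 = 70.875.
        z = (W - E[W]) / sqrt(Var[W]) = (18.5 - 22.5) / 8.4187 = -0.4751.
        Two-sided p = 2*Phi(z) = 0.634694.
Step 6: alpha = 0.1. fail to reject H0.

W+ = 18.5, W- = 26.5, W = min = 18.5, p = 0.634694, fail to reject H0.


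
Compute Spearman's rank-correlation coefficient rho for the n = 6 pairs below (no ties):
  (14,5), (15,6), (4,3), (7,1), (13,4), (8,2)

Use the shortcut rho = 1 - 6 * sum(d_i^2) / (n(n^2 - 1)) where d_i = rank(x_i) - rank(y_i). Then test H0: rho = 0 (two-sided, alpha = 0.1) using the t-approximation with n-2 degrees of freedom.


Step 1: Rank x and y separately (midranks; no ties here).
rank(x): 14->5, 15->6, 4->1, 7->2, 13->4, 8->3
rank(y): 5->5, 6->6, 3->3, 1->1, 4->4, 2->2
Step 2: d_i = R_x(i) - R_y(i); compute d_i^2.
  (5-5)^2=0, (6-6)^2=0, (1-3)^2=4, (2-1)^2=1, (4-4)^2=0, (3-2)^2=1
sum(d^2) = 6.
Step 3: rho = 1 - 6*6 / (6*(6^2 - 1)) = 1 - 36/210 = 0.828571.
Step 4: Under H0, t = rho * sqrt((n-2)/(1-rho^2)) = 2.9598 ~ t(4).
Step 5: Two-sided p-value from the t-distribution with 4 df = 0.041563.
Step 6: alpha = 0.1. reject H0.

rho = 0.8286, p = 0.041563, reject H0 at alpha = 0.1.


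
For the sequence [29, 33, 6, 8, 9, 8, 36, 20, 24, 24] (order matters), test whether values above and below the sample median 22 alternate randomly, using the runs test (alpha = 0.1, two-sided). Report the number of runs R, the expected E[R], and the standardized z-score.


Step 1: Compute median = 22; label A = above, B = below.
Labels in order: AABBBBABAA  (n_A = 5, n_B = 5)
Step 2: Count runs R = 5.
Step 3: Under H0 (random ordering), E[R] = 2*n_A*n_B/(n_A+n_B) + 1 = 2*5*5/10 + 1 = 6.0000.
        Var[R] = 2*n_A*n_B*(2*n_A*n_B - n_A - n_B) / ((n_A+n_B)^2 * (n_A+n_B-1)) = 2000/900 = 2.2222.
        SD[R] = 1.4907.
Step 4: Continuity-corrected z = (R + 0.5 - E[R]) / SD[R] = (5 + 0.5 - 6.0000) / 1.4907 = -0.3354.
Step 5: Two-sided p-value via normal approximation = 2*(1 - Phi(|z|)) = 0.737316.
Step 6: alpha = 0.1. fail to reject H0.

R = 5, z = -0.3354, p = 0.737316, fail to reject H0.


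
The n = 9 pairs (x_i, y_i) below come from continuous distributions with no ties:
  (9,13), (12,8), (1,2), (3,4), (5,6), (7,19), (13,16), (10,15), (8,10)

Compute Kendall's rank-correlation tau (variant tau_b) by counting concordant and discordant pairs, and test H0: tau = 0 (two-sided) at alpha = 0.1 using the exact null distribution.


Step 1: Enumerate the 36 unordered pairs (i,j) with i<j and classify each by sign(x_j-x_i) * sign(y_j-y_i).
  (1,2):dx=+3,dy=-5->D; (1,3):dx=-8,dy=-11->C; (1,4):dx=-6,dy=-9->C; (1,5):dx=-4,dy=-7->C
  (1,6):dx=-2,dy=+6->D; (1,7):dx=+4,dy=+3->C; (1,8):dx=+1,dy=+2->C; (1,9):dx=-1,dy=-3->C
  (2,3):dx=-11,dy=-6->C; (2,4):dx=-9,dy=-4->C; (2,5):dx=-7,dy=-2->C; (2,6):dx=-5,dy=+11->D
  (2,7):dx=+1,dy=+8->C; (2,8):dx=-2,dy=+7->D; (2,9):dx=-4,dy=+2->D; (3,4):dx=+2,dy=+2->C
  (3,5):dx=+4,dy=+4->C; (3,6):dx=+6,dy=+17->C; (3,7):dx=+12,dy=+14->C; (3,8):dx=+9,dy=+13->C
  (3,9):dx=+7,dy=+8->C; (4,5):dx=+2,dy=+2->C; (4,6):dx=+4,dy=+15->C; (4,7):dx=+10,dy=+12->C
  (4,8):dx=+7,dy=+11->C; (4,9):dx=+5,dy=+6->C; (5,6):dx=+2,dy=+13->C; (5,7):dx=+8,dy=+10->C
  (5,8):dx=+5,dy=+9->C; (5,9):dx=+3,dy=+4->C; (6,7):dx=+6,dy=-3->D; (6,8):dx=+3,dy=-4->D
  (6,9):dx=+1,dy=-9->D; (7,8):dx=-3,dy=-1->C; (7,9):dx=-5,dy=-6->C; (8,9):dx=-2,dy=-5->C
Step 2: C = 28, D = 8, total pairs = 36.
Step 3: tau = (C - D)/(n(n-1)/2) = (28 - 8)/36 = 0.555556.
Step 4: Exact two-sided p-value (enumerate n! = 362880 permutations of y under H0): p = 0.044615.
Step 5: alpha = 0.1. reject H0.

tau_b = 0.5556 (C=28, D=8), p = 0.044615, reject H0.


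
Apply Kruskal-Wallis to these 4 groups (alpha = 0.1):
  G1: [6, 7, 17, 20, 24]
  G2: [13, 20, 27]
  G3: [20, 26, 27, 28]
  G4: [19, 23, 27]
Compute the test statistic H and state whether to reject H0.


Step 1: Combine all N = 15 observations and assign midranks.
sorted (value, group, rank): (6,G1,1), (7,G1,2), (13,G2,3), (17,G1,4), (19,G4,5), (20,G1,7), (20,G2,7), (20,G3,7), (23,G4,9), (24,G1,10), (26,G3,11), (27,G2,13), (27,G3,13), (27,G4,13), (28,G3,15)
Step 2: Sum ranks within each group.
R_1 = 24 (n_1 = 5)
R_2 = 23 (n_2 = 3)
R_3 = 46 (n_3 = 4)
R_4 = 27 (n_4 = 3)
Step 3: H = 12/(N(N+1)) * sum(R_i^2/n_i) - 3(N+1)
     = 12/(15*16) * (24^2/5 + 23^2/3 + 46^2/4 + 27^2/3) - 3*16
     = 0.050000 * 1063.53 - 48
     = 5.176667.
Step 4: Ties present; correction factor C = 1 - 48/(15^3 - 15) = 0.985714. Corrected H = 5.176667 / 0.985714 = 5.251691.
Step 5: Under H0, H ~ chi^2(3); p-value = 0.154268.
Step 6: alpha = 0.1. fail to reject H0.

H = 5.2517, df = 3, p = 0.154268, fail to reject H0.


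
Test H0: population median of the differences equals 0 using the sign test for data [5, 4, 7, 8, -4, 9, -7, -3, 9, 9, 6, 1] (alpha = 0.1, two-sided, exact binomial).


Step 1: Discard zero differences. Original n = 12; n_eff = number of nonzero differences = 12.
Nonzero differences (with sign): +5, +4, +7, +8, -4, +9, -7, -3, +9, +9, +6, +1
Step 2: Count signs: positive = 9, negative = 3.
Step 3: Under H0: P(positive) = 0.5, so the number of positives S ~ Bin(12, 0.5).
Step 4: Two-sided exact p-value = sum of Bin(12,0.5) probabilities at or below the observed probability = 0.145996.
Step 5: alpha = 0.1. fail to reject H0.

n_eff = 12, pos = 9, neg = 3, p = 0.145996, fail to reject H0.


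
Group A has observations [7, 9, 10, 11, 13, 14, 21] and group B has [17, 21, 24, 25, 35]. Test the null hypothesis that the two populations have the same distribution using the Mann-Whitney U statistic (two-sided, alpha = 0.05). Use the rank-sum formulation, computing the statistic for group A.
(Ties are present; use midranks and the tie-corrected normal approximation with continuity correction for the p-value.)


Step 1: Combine and sort all 12 observations; assign midranks.
sorted (value, group): (7,X), (9,X), (10,X), (11,X), (13,X), (14,X), (17,Y), (21,X), (21,Y), (24,Y), (25,Y), (35,Y)
ranks: 7->1, 9->2, 10->3, 11->4, 13->5, 14->6, 17->7, 21->8.5, 21->8.5, 24->10, 25->11, 35->12
Step 2: Rank sum for X: R1 = 1 + 2 + 3 + 4 + 5 + 6 + 8.5 = 29.5.
Step 3: U_X = R1 - n1(n1+1)/2 = 29.5 - 7*8/2 = 29.5 - 28 = 1.5.
       U_Y = n1*n2 - U_X = 35 - 1.5 = 33.5.
Step 4: Ties are present, so use the tie-corrected normal approximation (with continuity correction) for the p-value.
Step 5: p-value = 0.011682; compare to alpha = 0.05. reject H0.

U_X = 1.5, p = 0.011682, reject H0 at alpha = 0.05.
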